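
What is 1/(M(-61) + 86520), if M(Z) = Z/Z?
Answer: 1/86521 ≈ 1.1558e-5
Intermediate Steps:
M(Z) = 1
1/(M(-61) + 86520) = 1/(1 + 86520) = 1/86521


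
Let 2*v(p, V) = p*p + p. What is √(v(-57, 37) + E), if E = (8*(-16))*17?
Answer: 2*I*√145 ≈ 24.083*I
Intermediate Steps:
E = -2176 (E = -128*17 = -2176)
v(p, V) = p/2 + p²/2 (v(p, V) = (p*p + p)/2 = (p² + p)/2 = (p + p²)/2 = p/2 + p²/2)
√(v(-57, 37) + E) = √((½)*(-57)*(1 - 57) - 2176) = √((½)*(-57)*(-56) - 2176) = √(1596 - 2176) = √(-580) = 2*I*√145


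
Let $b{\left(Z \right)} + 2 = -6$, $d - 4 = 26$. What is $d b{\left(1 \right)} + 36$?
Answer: $-204$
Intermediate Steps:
$d = 30$ ($d = 4 + 26 = 30$)
$b{\left(Z \right)} = -8$ ($b{\left(Z \right)} = -2 - 6 = -8$)
$d b{\left(1 \right)} + 36 = 30 \left(-8\right) + 36 = -240 + 36 = -204$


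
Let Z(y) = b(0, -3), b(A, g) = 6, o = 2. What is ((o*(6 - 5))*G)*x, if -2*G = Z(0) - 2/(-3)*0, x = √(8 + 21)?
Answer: -6*√29 ≈ -32.311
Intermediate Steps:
Z(y) = 6
x = √29 ≈ 5.3852
G = -3 (G = -(6 - 2/(-3)*0)/2 = -(6 - 2*(-⅓)*0)/2 = -(6 + (⅔)*0)/2 = -(6 + 0)/2 = -½*6 = -3)
((o*(6 - 5))*G)*x = ((2*(6 - 5))*(-3))*√29 = ((2*1)*(-3))*√29 = (2*(-3))*√29 = -6*√29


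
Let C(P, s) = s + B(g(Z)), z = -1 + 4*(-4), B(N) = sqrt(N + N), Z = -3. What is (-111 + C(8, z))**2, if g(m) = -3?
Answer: (128 - I*sqrt(6))**2 ≈ 16378.0 - 627.07*I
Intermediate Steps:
B(N) = sqrt(2)*sqrt(N) (B(N) = sqrt(2*N) = sqrt(2)*sqrt(N))
z = -17 (z = -1 - 16 = -17)
C(P, s) = s + I*sqrt(6) (C(P, s) = s + sqrt(2)*sqrt(-3) = s + sqrt(2)*(I*sqrt(3)) = s + I*sqrt(6))
(-111 + C(8, z))**2 = (-111 + (-17 + I*sqrt(6)))**2 = (-128 + I*sqrt(6))**2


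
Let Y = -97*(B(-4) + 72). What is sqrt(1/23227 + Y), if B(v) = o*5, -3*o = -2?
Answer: I*sqrt(35480331219171)/69681 ≈ 85.483*I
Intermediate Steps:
o = 2/3 (o = -1/3*(-2) = 2/3 ≈ 0.66667)
B(v) = 10/3 (B(v) = (2/3)*5 = 10/3)
Y = -21922/3 (Y = -97*(10/3 + 72) = -97*226/3 = -21922/3 ≈ -7307.3)
sqrt(1/23227 + Y) = sqrt(1/23227 - 21922/3) = sqrt(-509182291/69681) = I*sqrt(35480331219171)/69681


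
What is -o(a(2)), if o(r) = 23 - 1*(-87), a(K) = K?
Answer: -110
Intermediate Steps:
o(r) = 110 (o(r) = 23 + 87 = 110)
-o(a(2)) = -1*110 = -110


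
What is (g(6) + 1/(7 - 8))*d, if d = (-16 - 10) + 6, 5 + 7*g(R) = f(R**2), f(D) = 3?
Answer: 180/7 ≈ 25.714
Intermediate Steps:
g(R) = -2/7 (g(R) = -5/7 + (1/7)*3 = -5/7 + 3/7 = -2/7)
d = -20 (d = -26 + 6 = -20)
(g(6) + 1/(7 - 8))*d = (-2/7 + 1/(7 - 8))*(-20) = (-2/7 + 1/(-1))*(-20) = (-2/7 - 1)*(-20) = -9/7*(-20) = 180/7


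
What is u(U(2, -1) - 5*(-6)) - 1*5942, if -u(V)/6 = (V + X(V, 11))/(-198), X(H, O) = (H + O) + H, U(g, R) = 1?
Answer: -195982/33 ≈ -5938.9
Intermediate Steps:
X(H, O) = O + 2*H
u(V) = ⅓ + V/11 (u(V) = -6*(V + (11 + 2*V))/(-198) = -(-1)*(11 + 3*V)/33 = -6*(-1/18 - V/66) = ⅓ + V/11)
u(U(2, -1) - 5*(-6)) - 1*5942 = (⅓ + (1 - 5*(-6))/11) - 1*5942 = (⅓ + (1 + 30)/11) - 5942 = (⅓ + (1/11)*31) - 5942 = (⅓ + 31/11) - 5942 = 104/33 - 5942 = -195982/33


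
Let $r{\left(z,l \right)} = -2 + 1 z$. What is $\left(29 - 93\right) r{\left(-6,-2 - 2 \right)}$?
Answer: $512$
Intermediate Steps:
$r{\left(z,l \right)} = -2 + z$
$\left(29 - 93\right) r{\left(-6,-2 - 2 \right)} = \left(29 - 93\right) \left(-2 - 6\right) = \left(-64\right) \left(-8\right) = 512$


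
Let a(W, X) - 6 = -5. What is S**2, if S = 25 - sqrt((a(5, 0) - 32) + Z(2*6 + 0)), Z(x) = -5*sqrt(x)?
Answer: (25 - I*sqrt(31 + 10*sqrt(3)))**2 ≈ 576.68 - 347.56*I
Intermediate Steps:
a(W, X) = 1 (a(W, X) = 6 - 5 = 1)
S = 25 - sqrt(-31 - 10*sqrt(3)) (S = 25 - sqrt((1 - 32) - 5*sqrt(2*6 + 0)) = 25 - sqrt(-31 - 5*sqrt(12 + 0)) = 25 - sqrt(-31 - 10*sqrt(3)) ≈ 25.0 - 6.9513*I)
S**2 = (25 - sqrt(-31 - 10*sqrt(3)))**2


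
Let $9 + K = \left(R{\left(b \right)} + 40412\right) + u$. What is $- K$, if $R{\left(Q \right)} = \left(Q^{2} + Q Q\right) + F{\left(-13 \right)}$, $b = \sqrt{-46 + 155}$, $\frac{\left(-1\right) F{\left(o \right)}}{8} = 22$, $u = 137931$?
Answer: $-178376$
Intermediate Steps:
$F{\left(o \right)} = -176$ ($F{\left(o \right)} = \left(-8\right) 22 = -176$)
$b = \sqrt{109} \approx 10.44$
$R{\left(Q \right)} = -176 + 2 Q^{2}$ ($R{\left(Q \right)} = \left(Q^{2} + Q Q\right) - 176 = \left(Q^{2} + Q^{2}\right) - 176 = 2 Q^{2} - 176 = -176 + 2 Q^{2}$)
$K = 178376$ ($K = -9 + \left(\left(\left(-176 + 2 \left(\sqrt{109}\right)^{2}\right) + 40412\right) + 137931\right) = -9 + \left(\left(\left(-176 + 2 \cdot 109\right) + 40412\right) + 137931\right) = -9 + \left(\left(\left(-176 + 218\right) + 40412\right) + 137931\right) = -9 + \left(\left(42 + 40412\right) + 137931\right) = -9 + \left(40454 + 137931\right) = -9 + 178385 = 178376$)
$- K = \left(-1\right) 178376 = -178376$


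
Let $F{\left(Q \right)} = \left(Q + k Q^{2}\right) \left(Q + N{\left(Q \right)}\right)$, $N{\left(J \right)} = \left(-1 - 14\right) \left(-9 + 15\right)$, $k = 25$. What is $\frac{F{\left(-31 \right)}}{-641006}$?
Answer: $\frac{1451637}{320503} \approx 4.5292$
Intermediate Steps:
$N{\left(J \right)} = -90$ ($N{\left(J \right)} = \left(-15\right) 6 = -90$)
$F{\left(Q \right)} = \left(-90 + Q\right) \left(Q + 25 Q^{2}\right)$ ($F{\left(Q \right)} = \left(Q + 25 Q^{2}\right) \left(Q - 90\right) = \left(Q + 25 Q^{2}\right) \left(-90 + Q\right) = \left(-90 + Q\right) \left(Q + 25 Q^{2}\right)$)
$\frac{F{\left(-31 \right)}}{-641006} = \frac{\left(-31\right) \left(-90 - -69719 + 25 \left(-31\right)^{2}\right)}{-641006} = - 31 \left(-90 + 69719 + 25 \cdot 961\right) \left(- \frac{1}{641006}\right) = - 31 \left(-90 + 69719 + 24025\right) \left(- \frac{1}{641006}\right) = \left(-31\right) 93654 \left(- \frac{1}{641006}\right) = \left(-2903274\right) \left(- \frac{1}{641006}\right) = \frac{1451637}{320503}$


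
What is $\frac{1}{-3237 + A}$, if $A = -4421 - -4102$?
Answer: $- \frac{1}{3556} \approx -0.00028121$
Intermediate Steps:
$A = -319$ ($A = -4421 + 4102 = -319$)
$\frac{1}{-3237 + A} = \frac{1}{-3237 - 319} = \frac{1}{-3556} = - \frac{1}{3556}$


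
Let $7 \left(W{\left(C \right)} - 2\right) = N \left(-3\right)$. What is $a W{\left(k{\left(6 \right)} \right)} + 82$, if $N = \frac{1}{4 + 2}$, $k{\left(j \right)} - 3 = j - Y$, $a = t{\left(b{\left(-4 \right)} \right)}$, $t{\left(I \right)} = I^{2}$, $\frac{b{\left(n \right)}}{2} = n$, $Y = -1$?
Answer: $\frac{1438}{7} \approx 205.43$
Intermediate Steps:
$b{\left(n \right)} = 2 n$
$a = 64$ ($a = \left(2 \left(-4\right)\right)^{2} = \left(-8\right)^{2} = 64$)
$k{\left(j \right)} = 4 + j$ ($k{\left(j \right)} = 3 + \left(j - -1\right) = 3 + \left(j + 1\right) = 3 + \left(1 + j\right) = 4 + j$)
$N = \frac{1}{6} \approx 0.16667$
$W{\left(C \right)} = \frac{27}{14}$ ($W{\left(C \right)} = 2 + \frac{\frac{1}{6} \left(-3\right)}{7} = 2 + \frac{1}{7} \left(- \frac{1}{2}\right) = 2 - \frac{1}{14} = \frac{27}{14}$)
$a W{\left(k{\left(6 \right)} \right)} + 82 = 64 \cdot \frac{27}{14} + 82 = \frac{864}{7} + 82 = \frac{1438}{7}$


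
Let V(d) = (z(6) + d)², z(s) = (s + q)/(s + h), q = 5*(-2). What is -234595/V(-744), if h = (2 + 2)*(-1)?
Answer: -234595/556516 ≈ -0.42154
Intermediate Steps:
h = -4 (h = 4*(-1) = -4)
q = -10
z(s) = (-10 + s)/(-4 + s) (z(s) = (s - 10)/(s - 4) = (-10 + s)/(-4 + s))
V(d) = (-2 + d)² (V(d) = ((-10 + 6)/(-4 + 6) + d)² = (-4/2 + d)² = ((½)*(-4) + d)² = (-2 + d)²)
-234595/V(-744) = -234595/(-2 - 744)² = -234595/((-746)²) = -234595/556516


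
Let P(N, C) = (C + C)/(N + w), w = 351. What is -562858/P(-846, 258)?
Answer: 46435785/86 ≈ 5.3995e+5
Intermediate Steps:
P(N, C) = 2*C/(351 + N) (P(N, C) = (C + C)/(N + 351) = (2*C)/(351 + N) = 2*C/(351 + N))
-562858/P(-846, 258) = -562858/(2*258/(351 - 846)) = -562858/(2*258/(-495)) = -562858/(2*258*(-1/495)) = -562858/(-172/165) = -562858*(-165/172) = 46435785/86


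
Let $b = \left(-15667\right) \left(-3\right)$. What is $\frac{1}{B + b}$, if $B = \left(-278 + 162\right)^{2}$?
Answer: $\frac{1}{60457} \approx 1.6541 \cdot 10^{-5}$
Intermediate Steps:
$b = 47001$
$B = 13456$ ($B = \left(-116\right)^{2} = 13456$)
$\frac{1}{B + b} = \frac{1}{13456 + 47001} = \frac{1}{60457}$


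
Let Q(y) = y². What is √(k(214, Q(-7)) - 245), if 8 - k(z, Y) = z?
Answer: I*√451 ≈ 21.237*I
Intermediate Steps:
k(z, Y) = 8 - z
√(k(214, Q(-7)) - 245) = √((8 - 1*214) - 245) = √((8 - 214) - 245) = √(-206 - 245) = √(-451) = I*√451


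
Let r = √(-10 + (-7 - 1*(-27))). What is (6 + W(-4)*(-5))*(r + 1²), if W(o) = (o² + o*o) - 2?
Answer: -144 - 144*√10 ≈ -599.37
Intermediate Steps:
r = √10 (r = √(-10 + (-7 + 27)) = √(-10 + 20) = √10 ≈ 3.1623)
W(o) = -2 + 2*o² (W(o) = (o² + o²) - 2 = 2*o² - 2 = -2 + 2*o²)
(6 + W(-4)*(-5))*(r + 1²) = (6 + (-2 + 2*(-4)²)*(-5))*(√10 + 1²) = (6 + (-2 + 2*16)*(-5))*(√10 + 1) = (6 + (-2 + 32)*(-5))*(1 + √10) = (6 + 30*(-5))*(1 + √10) = (6 - 150)*(1 + √10) = -144*(1 + √10) = -144 - 144*√10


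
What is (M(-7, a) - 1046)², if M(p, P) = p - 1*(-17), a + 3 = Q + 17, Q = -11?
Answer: 1073296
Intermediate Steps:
a = 3 (a = -3 + (-11 + 17) = -3 + 6 = 3)
M(p, P) = 17 + p (M(p, P) = p + 17 = 17 + p)
(M(-7, a) - 1046)² = ((17 - 7) - 1046)² = (10 - 1046)² = (-1036)² = 1073296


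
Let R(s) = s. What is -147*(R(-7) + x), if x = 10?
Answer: -441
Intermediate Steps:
-147*(R(-7) + x) = -147*(-7 + 10) = -147*3 = -441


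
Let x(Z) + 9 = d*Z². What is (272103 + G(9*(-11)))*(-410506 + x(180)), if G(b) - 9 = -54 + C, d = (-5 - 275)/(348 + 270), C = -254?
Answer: -11903668411180/103 ≈ -1.1557e+11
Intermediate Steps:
d = -140/309 (d = -280/618 = -280*1/618 = -140/309 ≈ -0.45307)
x(Z) = -9 - 140*Z²/309
G(b) = -299 (G(b) = 9 + (-54 - 254) = 9 - 308 = -299)
(272103 + G(9*(-11)))*(-410506 + x(180)) = (272103 - 299)*(-410506 + (-9 - 140/309*180²)) = 271804*(-410506 + (-9 - 140/309*32400)) = 271804*(-410506 + (-9 - 1512000/103)) = 271804*(-410506 - 1512927/103) = 271804*(-43795045/103) = -11903668411180/103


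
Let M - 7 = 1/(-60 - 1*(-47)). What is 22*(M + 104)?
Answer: 31724/13 ≈ 2440.3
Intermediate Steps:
M = 90/13 (M = 7 + 1/(-60 - 1*(-47)) = 7 + 1/(-60 + 47) = 7 + 1/(-13) = 7 - 1/13 = 90/13 ≈ 6.9231)
22*(M + 104) = 22*(90/13 + 104) = 22*(1442/13) = 31724/13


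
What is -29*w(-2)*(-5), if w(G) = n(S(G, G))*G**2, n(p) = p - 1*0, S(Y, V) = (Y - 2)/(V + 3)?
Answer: -2320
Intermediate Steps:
S(Y, V) = (-2 + Y)/(3 + V)
n(p) = p (n(p) = p + 0 = p)
w(G) = G**2*(-2 + G)/(3 + G) (w(G) = ((-2 + G)/(3 + G))*G**2 = G**2*(-2 + G)/(3 + G))
-29*w(-2)*(-5) = -29*(-2)**2*(-2 - 2)/(3 - 2)*(-5) = -116*(-4)/1*(-5) = -116*(-4)*(-5) = -29*(-16)*(-5) = 464*(-5) = -2320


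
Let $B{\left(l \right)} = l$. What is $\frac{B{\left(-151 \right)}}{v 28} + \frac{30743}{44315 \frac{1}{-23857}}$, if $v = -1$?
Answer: $- \frac{20529509463}{1240820} \approx -16545.0$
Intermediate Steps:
$\frac{B{\left(-151 \right)}}{v 28} + \frac{30743}{44315 \frac{1}{-23857}} = - \frac{151}{\left(-1\right) 28} + \frac{30743}{44315 \frac{1}{-23857}} = - \frac{151}{-28} + \frac{30743}{44315 \left(- \frac{1}{23857}\right)} = \left(-151\right) \left(- \frac{1}{28}\right) + \frac{30743}{- \frac{44315}{23857}} = \frac{151}{28} + 30743 \left(- \frac{23857}{44315}\right) = \frac{151}{28} - \frac{733435751}{44315} = - \frac{20529509463}{1240820}$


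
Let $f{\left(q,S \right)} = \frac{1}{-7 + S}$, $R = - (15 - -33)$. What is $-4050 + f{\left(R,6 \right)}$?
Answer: $-4051$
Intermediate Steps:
$R = -48$ ($R = - (15 + 33) = \left(-1\right) 48 = -48$)
$-4050 + f{\left(R,6 \right)} = -4050 + \frac{1}{-7 + 6} = -4050 + \frac{1}{-1} = -4050 - 1 = -4051$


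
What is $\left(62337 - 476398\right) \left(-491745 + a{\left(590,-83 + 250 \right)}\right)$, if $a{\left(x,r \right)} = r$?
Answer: $203543278258$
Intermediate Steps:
$\left(62337 - 476398\right) \left(-491745 + a{\left(590,-83 + 250 \right)}\right) = \left(62337 - 476398\right) \left(-491745 + \left(-83 + 250\right)\right) = - 414061 \left(-491745 + 167\right) = \left(-414061\right) \left(-491578\right) = 203543278258$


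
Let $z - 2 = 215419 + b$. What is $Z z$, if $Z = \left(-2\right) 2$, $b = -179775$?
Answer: $-142584$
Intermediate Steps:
$Z = -4$
$z = 35646$ ($z = 2 + \left(215419 - 179775\right) = 2 + 35644 = 35646$)
$Z z = \left(-4\right) 35646 = -142584$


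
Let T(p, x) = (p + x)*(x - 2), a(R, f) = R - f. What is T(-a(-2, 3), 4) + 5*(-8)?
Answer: -22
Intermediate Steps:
T(p, x) = (-2 + x)*(p + x) (T(p, x) = (p + x)*(-2 + x) = (-2 + x)*(p + x))
T(-a(-2, 3), 4) + 5*(-8) = (4**2 - (-2)*(-2 - 1*3) - 2*4 - (-2 - 1*3)*4) + 5*(-8) = (16 - (-2)*(-2 - 3) - 8 - (-2 - 3)*4) - 40 = (16 - (-2)*(-5) - 8 - 1*(-5)*4) - 40 = (16 - 2*5 - 8 + 5*4) - 40 = (16 - 10 - 8 + 20) - 40 = 18 - 40 = -22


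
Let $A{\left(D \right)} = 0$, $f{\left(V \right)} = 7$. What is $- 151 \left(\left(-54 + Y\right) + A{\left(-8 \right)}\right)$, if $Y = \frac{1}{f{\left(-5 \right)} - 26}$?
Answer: $\frac{155077}{19} \approx 8161.9$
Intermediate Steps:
$Y = - \frac{1}{19}$ ($Y = \frac{1}{7 - 26} = \frac{1}{-19} = - \frac{1}{19} \approx -0.052632$)
$- 151 \left(\left(-54 + Y\right) + A{\left(-8 \right)}\right) = - 151 \left(\left(-54 - \frac{1}{19}\right) + 0\right) = - 151 \left(- \frac{1027}{19} + 0\right) = \left(-151\right) \left(- \frac{1027}{19}\right) = \frac{155077}{19}$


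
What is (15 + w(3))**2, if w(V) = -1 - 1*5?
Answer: 81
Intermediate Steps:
w(V) = -6 (w(V) = -1 - 5 = -6)
(15 + w(3))**2 = (15 - 6)**2 = 9**2 = 81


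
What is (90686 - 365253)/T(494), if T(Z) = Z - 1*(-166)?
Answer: -274567/660 ≈ -416.01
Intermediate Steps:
T(Z) = 166 + Z (T(Z) = Z + 166 = 166 + Z)
(90686 - 365253)/T(494) = (90686 - 365253)/(166 + 494) = -274567/660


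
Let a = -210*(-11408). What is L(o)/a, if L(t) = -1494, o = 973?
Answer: -249/399280 ≈ -0.00062362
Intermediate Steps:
a = 2395680
L(o)/a = -1494/2395680 = -1494*1/2395680 = -249/399280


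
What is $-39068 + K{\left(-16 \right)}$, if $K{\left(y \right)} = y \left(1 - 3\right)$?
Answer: $-39036$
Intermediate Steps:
$K{\left(y \right)} = - 2 y$ ($K{\left(y \right)} = y \left(-2\right) = - 2 y$)
$-39068 + K{\left(-16 \right)} = -39068 - -32 = -39068 + 32 = -39036$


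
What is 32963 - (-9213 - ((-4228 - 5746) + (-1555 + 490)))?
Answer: 31137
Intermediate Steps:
32963 - (-9213 - ((-4228 - 5746) + (-1555 + 490))) = 32963 - (-9213 - (-9974 - 1065)) = 32963 - (-9213 - 1*(-11039)) = 32963 - (-9213 + 11039) = 32963 - 1*1826 = 32963 - 1826 = 31137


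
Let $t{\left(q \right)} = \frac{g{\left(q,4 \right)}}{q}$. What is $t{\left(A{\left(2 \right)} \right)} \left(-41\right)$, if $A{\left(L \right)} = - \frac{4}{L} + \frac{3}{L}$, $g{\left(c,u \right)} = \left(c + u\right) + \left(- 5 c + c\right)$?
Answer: $451$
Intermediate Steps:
$g{\left(c,u \right)} = u - 3 c$ ($g{\left(c,u \right)} = \left(c + u\right) - 4 c = u - 3 c$)
$A{\left(L \right)} = - \frac{1}{L}$
$t{\left(q \right)} = \frac{4 - 3 q}{q}$
$t{\left(A{\left(2 \right)} \right)} \left(-41\right) = \left(-3 + \frac{4}{\left(-1\right) \frac{1}{2}}\right) \left(-41\right) = \left(-3 + \frac{4}{- \frac{1}{2}}\right) \left(-41\right) = \left(-3 + 4 \left(-2\right)\right) \left(-41\right) = \left(-3 - 8\right) \left(-41\right) = \left(-11\right) \left(-41\right) = 451$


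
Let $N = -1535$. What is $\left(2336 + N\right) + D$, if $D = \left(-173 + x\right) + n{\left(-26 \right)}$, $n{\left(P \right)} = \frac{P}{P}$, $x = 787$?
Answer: $1416$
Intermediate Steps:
$n{\left(P \right)} = 1$
$D = 615$ ($D = \left(-173 + 787\right) + 1 = 614 + 1 = 615$)
$\left(2336 + N\right) + D = \left(2336 - 1535\right) + 615 = 801 + 615 = 1416$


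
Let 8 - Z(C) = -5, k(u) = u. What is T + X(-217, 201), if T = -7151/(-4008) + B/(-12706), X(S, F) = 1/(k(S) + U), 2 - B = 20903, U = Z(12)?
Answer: 494082839/144289336 ≈ 3.4243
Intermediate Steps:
Z(C) = 13 (Z(C) = 8 - 1*(-5) = 8 + 5 = 13)
U = 13
B = -20901 (B = 2 - 1*20903 = 2 - 20903 = -20901)
X(S, F) = 1/(13 + S) (X(S, F) = 1/(S + 13) = 1/(13 + S))
T = 87315907/25462824 (T = -7151/(-4008) - 20901/(-12706) = -7151*(-1/4008) - 20901*(-1/12706) = 7151/4008 + 20901/12706 = 87315907/25462824 ≈ 3.4292)
T + X(-217, 201) = 87315907/25462824 + 1/(13 - 217) = 87315907/25462824 + 1/(-204) = 87315907/25462824 - 1/204 = 494082839/144289336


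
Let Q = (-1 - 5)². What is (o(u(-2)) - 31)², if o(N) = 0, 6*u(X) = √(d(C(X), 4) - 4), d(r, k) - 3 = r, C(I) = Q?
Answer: 961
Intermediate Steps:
Q = 36 (Q = (-6)² = 36)
C(I) = 36
d(r, k) = 3 + r
u(X) = √35/6 (u(X) = √((3 + 36) - 4)/6 = √(39 - 4)/6 = √35/6)
(o(u(-2)) - 31)² = (0 - 31)² = (-31)² = 961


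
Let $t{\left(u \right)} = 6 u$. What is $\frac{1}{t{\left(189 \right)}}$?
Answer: $\frac{1}{1134} \approx 0.00088183$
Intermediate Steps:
$\frac{1}{t{\left(189 \right)}} = \frac{1}{6 \cdot 189} = \frac{1}{1134}$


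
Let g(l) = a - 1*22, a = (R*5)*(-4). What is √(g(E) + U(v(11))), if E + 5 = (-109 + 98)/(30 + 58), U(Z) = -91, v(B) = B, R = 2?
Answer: 3*I*√17 ≈ 12.369*I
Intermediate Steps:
a = -40 (a = (2*5)*(-4) = 10*(-4) = -40)
E = -41/8 (E = -5 + (-109 + 98)/(30 + 58) = -5 - 11/88 = -5 - 11*1/88 = -5 - ⅛ = -41/8 ≈ -5.1250)
g(l) = -62 (g(l) = -40 - 1*22 = -40 - 22 = -62)
√(g(E) + U(v(11))) = √(-62 - 91) = √(-153) = 3*I*√17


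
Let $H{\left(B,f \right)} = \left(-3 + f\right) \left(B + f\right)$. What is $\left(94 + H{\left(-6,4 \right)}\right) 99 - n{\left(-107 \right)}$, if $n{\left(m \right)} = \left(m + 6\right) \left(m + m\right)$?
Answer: $-12506$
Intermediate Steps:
$n{\left(m \right)} = 2 m \left(6 + m\right)$ ($n{\left(m \right)} = \left(6 + m\right) 2 m = 2 m \left(6 + m\right)$)
$\left(94 + H{\left(-6,4 \right)}\right) 99 - n{\left(-107 \right)} = \left(94 - \left(18 - 16\right)\right) 99 - 2 \left(-107\right) \left(6 - 107\right) = \left(94 + \left(16 + 18 - 12 - 24\right)\right) 99 - 2 \left(-107\right) \left(-101\right) = \left(94 - 2\right) 99 - 21614 = 92 \cdot 99 - 21614 = 9108 - 21614 = -12506$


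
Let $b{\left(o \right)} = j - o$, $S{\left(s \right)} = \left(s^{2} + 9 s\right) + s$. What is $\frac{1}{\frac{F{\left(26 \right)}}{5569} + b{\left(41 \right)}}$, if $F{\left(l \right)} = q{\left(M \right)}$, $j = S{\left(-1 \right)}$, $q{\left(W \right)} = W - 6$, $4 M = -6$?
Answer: $- \frac{11138}{556915} \approx -0.019999$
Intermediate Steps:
$M = - \frac{3}{2}$ ($M = \frac{1}{4} \left(-6\right) = - \frac{3}{2} \approx -1.5$)
$q{\left(W \right)} = -6 + W$ ($q{\left(W \right)} = W - 6 = -6 + W$)
$S{\left(s \right)} = s^{2} + 10 s$
$j = -9$ ($j = - (10 - 1) = \left(-1\right) 9 = -9$)
$F{\left(l \right)} = - \frac{15}{2}$ ($F{\left(l \right)} = -6 - \frac{3}{2} = - \frac{15}{2}$)
$b{\left(o \right)} = -9 - o$
$\frac{1}{\frac{F{\left(26 \right)}}{5569} + b{\left(41 \right)}} = \frac{1}{- \frac{15}{2 \cdot 5569} - 50} = \frac{1}{\left(- \frac{15}{2}\right) \frac{1}{5569} - 50} = \frac{1}{- \frac{15}{11138} - 50} = \frac{1}{- \frac{556915}{11138}} = - \frac{11138}{556915}$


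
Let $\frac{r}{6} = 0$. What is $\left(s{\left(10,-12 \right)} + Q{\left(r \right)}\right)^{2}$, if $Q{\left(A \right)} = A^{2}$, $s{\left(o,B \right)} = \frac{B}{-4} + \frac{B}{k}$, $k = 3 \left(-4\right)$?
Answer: $16$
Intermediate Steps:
$k = -12$
$r = 0$ ($r = 6 \cdot 0 = 0$)
$s{\left(o,B \right)} = - \frac{B}{3}$ ($s{\left(o,B \right)} = \frac{B}{-4} + \frac{B}{-12} = B \left(- \frac{1}{4}\right) + B \left(- \frac{1}{12}\right) = - \frac{B}{4} - \frac{B}{12} = - \frac{B}{3}$)
$\left(s{\left(10,-12 \right)} + Q{\left(r \right)}\right)^{2} = \left(\left(- \frac{1}{3}\right) \left(-12\right) + 0^{2}\right)^{2} = \left(4 + 0\right)^{2} = 4^{2} = 16$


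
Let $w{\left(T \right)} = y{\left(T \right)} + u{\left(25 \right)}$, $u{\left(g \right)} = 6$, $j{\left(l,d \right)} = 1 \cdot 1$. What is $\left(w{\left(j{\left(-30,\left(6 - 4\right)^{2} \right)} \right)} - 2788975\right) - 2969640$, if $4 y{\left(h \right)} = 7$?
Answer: $- \frac{23034429}{4} \approx -5.7586 \cdot 10^{6}$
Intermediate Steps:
$y{\left(h \right)} = \frac{7}{4}$ ($y{\left(h \right)} = \frac{1}{4} \cdot 7 = \frac{7}{4}$)
$j{\left(l,d \right)} = 1$
$w{\left(T \right)} = \frac{31}{4}$ ($w{\left(T \right)} = \frac{7}{4} + 6 = \frac{31}{4}$)
$\left(w{\left(j{\left(-30,\left(6 - 4\right)^{2} \right)} \right)} - 2788975\right) - 2969640 = \left(\frac{31}{4} - 2788975\right) - 2969640 = - \frac{11155869}{4} - 2969640 = - \frac{23034429}{4}$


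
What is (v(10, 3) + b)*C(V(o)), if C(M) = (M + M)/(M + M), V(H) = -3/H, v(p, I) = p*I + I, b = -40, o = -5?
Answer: -7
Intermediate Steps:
v(p, I) = I + I*p (v(p, I) = I*p + I = I + I*p)
C(M) = 1 (C(M) = (2*M)/((2*M)) = (2*M)*(1/(2*M)) = 1)
(v(10, 3) + b)*C(V(o)) = (3*(1 + 10) - 40)*1 = (3*11 - 40)*1 = (33 - 40)*1 = -7*1 = -7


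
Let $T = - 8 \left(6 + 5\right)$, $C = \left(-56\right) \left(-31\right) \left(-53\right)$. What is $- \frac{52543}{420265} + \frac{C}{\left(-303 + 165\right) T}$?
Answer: $- \frac{4913228039}{637962270} \approx -7.7014$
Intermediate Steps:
$C = -92008$ ($C = 1736 \left(-53\right) = -92008$)
$T = -88$ ($T = \left(-8\right) 11 = -88$)
$- \frac{52543}{420265} + \frac{C}{\left(-303 + 165\right) T} = - \frac{52543}{420265} - \frac{92008}{\left(-303 + 165\right) \left(-88\right)} = \left(-52543\right) \frac{1}{420265} - \frac{92008}{\left(-138\right) \left(-88\right)} = - \frac{52543}{420265} - \frac{92008}{12144} = - \frac{52543}{420265} - \frac{11501}{1518} = - \frac{4913228039}{637962270}$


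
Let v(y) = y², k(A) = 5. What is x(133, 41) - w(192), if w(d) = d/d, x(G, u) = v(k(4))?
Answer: 24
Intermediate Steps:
x(G, u) = 25 (x(G, u) = 5² = 25)
w(d) = 1
x(133, 41) - w(192) = 25 - 1*1 = 25 - 1 = 24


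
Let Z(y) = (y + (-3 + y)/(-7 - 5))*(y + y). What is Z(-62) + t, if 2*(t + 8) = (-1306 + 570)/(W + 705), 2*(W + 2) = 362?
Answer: 4646249/663 ≈ 7007.9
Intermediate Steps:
Z(y) = 2*y*(¼ + 11*y/12) (Z(y) = (y + (-3 + y)/(-12))*(2*y) = (y + (-3 + y)*(-1/12))*(2*y) = (y + (¼ - y/12))*(2*y) = (¼ + 11*y/12)*(2*y) = 2*y*(¼ + 11*y/12))
W = 179 (W = -2 + (½)*362 = -2 + 181 = 179)
t = -1860/221 (t = -8 + ((-1306 + 570)/(179 + 705))/2 = -8 + (-736/884)/2 = -8 + (-736*1/884)/2 = -8 + (½)*(-184/221) = -8 - 92/221 = -1860/221 ≈ -8.4163)
Z(-62) + t = (⅙)*(-62)*(3 + 11*(-62)) - 1860/221 = (⅙)*(-62)*(3 - 682) - 1860/221 = (⅙)*(-62)*(-679) - 1860/221 = 21049/3 - 1860/221 = 4646249/663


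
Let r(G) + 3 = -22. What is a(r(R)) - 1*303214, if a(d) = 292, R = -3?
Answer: -302922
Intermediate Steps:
r(G) = -25 (r(G) = -3 - 22 = -25)
a(r(R)) - 1*303214 = 292 - 1*303214 = 292 - 303214 = -302922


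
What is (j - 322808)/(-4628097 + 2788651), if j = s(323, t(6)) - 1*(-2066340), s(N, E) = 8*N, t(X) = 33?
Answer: -873058/919723 ≈ -0.94926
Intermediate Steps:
j = 2068924 (j = 8*323 - 1*(-2066340) = 2584 + 2066340 = 2068924)
(j - 322808)/(-4628097 + 2788651) = (2068924 - 322808)/(-4628097 + 2788651) = 1746116/(-1839446) = 1746116*(-1/1839446) = -873058/919723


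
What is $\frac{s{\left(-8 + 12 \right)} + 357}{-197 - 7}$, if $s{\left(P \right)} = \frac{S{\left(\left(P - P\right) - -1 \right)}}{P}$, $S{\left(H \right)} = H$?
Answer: $- \frac{1429}{816} \approx -1.7512$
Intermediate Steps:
$s{\left(P \right)} = \frac{1}{P}$ ($s{\left(P \right)} = \frac{\left(P - P\right) - -1}{P} = \frac{0 + 1}{P} = 1 \frac{1}{P} = \frac{1}{P}$)
$\frac{s{\left(-8 + 12 \right)} + 357}{-197 - 7} = \frac{\frac{1}{-8 + 12} + 357}{-197 - 7} = \frac{\frac{1}{4} + 357}{-204} = \left(\frac{1}{4} + 357\right) \left(- \frac{1}{204}\right) = \frac{1429}{4} \left(- \frac{1}{204}\right) = - \frac{1429}{816}$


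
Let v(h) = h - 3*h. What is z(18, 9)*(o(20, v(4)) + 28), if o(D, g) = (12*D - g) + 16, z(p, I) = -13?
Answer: -3796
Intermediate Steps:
v(h) = -2*h
o(D, g) = 16 - g + 12*D (o(D, g) = (-g + 12*D) + 16 = 16 - g + 12*D)
z(18, 9)*(o(20, v(4)) + 28) = -13*((16 - (-2)*4 + 12*20) + 28) = -13*((16 - 1*(-8) + 240) + 28) = -13*((16 + 8 + 240) + 28) = -13*(264 + 28) = -13*292 = -3796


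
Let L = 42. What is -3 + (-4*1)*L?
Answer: -171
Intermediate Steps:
-3 + (-4*1)*L = -3 - 4*1*42 = -3 - 4*42 = -3 - 168 = -171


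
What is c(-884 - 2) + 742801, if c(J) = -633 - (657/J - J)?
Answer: 656776509/886 ≈ 7.4128e+5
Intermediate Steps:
c(J) = -633 + J - 657/J (c(J) = -633 - (-J + 657/J) = -633 + (J - 657/J) = -633 + J - 657/J)
c(-884 - 2) + 742801 = (-633 + (-884 - 2) - 657/(-884 - 2)) + 742801 = (-633 - 886 - 657/(-886)) + 742801 = (-633 - 886 - 657*(-1/886)) + 742801 = (-633 - 886 + 657/886) + 742801 = -1345177/886 + 742801 = 656776509/886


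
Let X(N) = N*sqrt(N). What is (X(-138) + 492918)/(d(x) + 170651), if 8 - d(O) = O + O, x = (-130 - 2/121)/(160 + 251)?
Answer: 8171101686/2829024731 - 2287626*I*sqrt(138)/2829024731 ≈ 2.8883 - 0.0094992*I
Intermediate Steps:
X(N) = N**(3/2)
x = -5244/16577 (x = (-130 - 2*1/121)/411 = (-130 - 2/121)*(1/411) = -15732/121*1/411 = -5244/16577 ≈ -0.31634)
d(O) = 8 - 2*O (d(O) = 8 - (O + O) = 8 - 2*O)
(X(-138) + 492918)/(d(x) + 170651) = ((-138)**(3/2) + 492918)/((8 - 2*(-5244/16577)) + 170651) = (-138*I*sqrt(138) + 492918)/((8 + 10488/16577) + 170651) = (492918 - 138*I*sqrt(138))/(143104/16577 + 170651) = (492918 - 138*I*sqrt(138))/(2829024731/16577) = (492918 - 138*I*sqrt(138))*(16577/2829024731) = 8171101686/2829024731 - 2287626*I*sqrt(138)/2829024731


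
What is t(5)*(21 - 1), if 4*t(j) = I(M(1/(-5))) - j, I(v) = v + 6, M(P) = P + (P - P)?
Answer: 4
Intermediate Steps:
M(P) = P (M(P) = P + 0 = P)
I(v) = 6 + v
t(j) = 29/20 - j/4 (t(j) = ((6 + 1/(-5)) - j)/4 = ((6 - ⅕) - j)/4 = (29/5 - j)/4 = 29/20 - j/4)
t(5)*(21 - 1) = (29/20 - ¼*5)*(21 - 1) = (29/20 - 5/4)*20 = (⅕)*20 = 4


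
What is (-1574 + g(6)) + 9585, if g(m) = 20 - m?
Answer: 8025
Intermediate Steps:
(-1574 + g(6)) + 9585 = (-1574 + (20 - 1*6)) + 9585 = (-1574 + (20 - 6)) + 9585 = (-1574 + 14) + 9585 = -1560 + 9585 = 8025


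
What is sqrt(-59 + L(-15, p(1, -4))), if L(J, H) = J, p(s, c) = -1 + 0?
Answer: I*sqrt(74) ≈ 8.6023*I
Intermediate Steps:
p(s, c) = -1
sqrt(-59 + L(-15, p(1, -4))) = sqrt(-59 - 15) = sqrt(-74) = I*sqrt(74)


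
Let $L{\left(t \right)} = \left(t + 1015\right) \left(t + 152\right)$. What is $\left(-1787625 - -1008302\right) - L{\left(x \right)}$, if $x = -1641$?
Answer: $-1711437$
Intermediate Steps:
$L{\left(t \right)} = \left(152 + t\right) \left(1015 + t\right)$ ($L{\left(t \right)} = \left(1015 + t\right) \left(152 + t\right) = \left(152 + t\right) \left(1015 + t\right)$)
$\left(-1787625 - -1008302\right) - L{\left(x \right)} = \left(-1787625 - -1008302\right) - \left(154280 + \left(-1641\right)^{2} + 1167 \left(-1641\right)\right) = \left(-1787625 + 1008302\right) - \left(154280 + 2692881 - 1915047\right) = -779323 - 932114 = -1711437$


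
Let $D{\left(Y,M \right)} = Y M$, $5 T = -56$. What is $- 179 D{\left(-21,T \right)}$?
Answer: $- \frac{210504}{5} \approx -42101.0$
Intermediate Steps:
$T = - \frac{56}{5}$ ($T = \frac{1}{5} \left(-56\right) = - \frac{56}{5} \approx -11.2$)
$D{\left(Y,M \right)} = M Y$
$- 179 D{\left(-21,T \right)} = - 179 \left(\left(- \frac{56}{5}\right) \left(-21\right)\right) = \left(-179\right) \frac{1176}{5} = - \frac{210504}{5}$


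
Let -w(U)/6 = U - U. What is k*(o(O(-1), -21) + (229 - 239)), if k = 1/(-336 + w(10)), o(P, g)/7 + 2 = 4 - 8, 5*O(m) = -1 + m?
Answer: 13/84 ≈ 0.15476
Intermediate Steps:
O(m) = -1/5 + m/5 (O(m) = (-1 + m)/5 = -1/5 + m/5)
w(U) = 0 (w(U) = -6*(U - U) = -6*0 = 0)
o(P, g) = -42 (o(P, g) = -14 + 7*(4 - 8) = -14 + 7*(-4) = -14 - 28 = -42)
k = -1/336 (k = 1/(-336 + 0) = 1/(-336) = -1/336 ≈ -0.0029762)
k*(o(O(-1), -21) + (229 - 239)) = -(-42 + (229 - 239))/336 = -(-42 - 10)/336 = -1/336*(-52) = 13/84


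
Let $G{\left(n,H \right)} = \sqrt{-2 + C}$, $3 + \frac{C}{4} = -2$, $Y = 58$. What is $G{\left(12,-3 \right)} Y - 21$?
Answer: $-21 + 58 i \sqrt{22} \approx -21.0 + 272.04 i$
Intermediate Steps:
$C = -20$ ($C = -12 + 4 \left(-2\right) = -12 - 8 = -20$)
$G{\left(n,H \right)} = i \sqrt{22}$ ($G{\left(n,H \right)} = \sqrt{-2 - 20} = \sqrt{-22} = i \sqrt{22}$)
$G{\left(12,-3 \right)} Y - 21 = i \sqrt{22} \cdot 58 - 21 = 58 i \sqrt{22} - 21 = -21 + 58 i \sqrt{22}$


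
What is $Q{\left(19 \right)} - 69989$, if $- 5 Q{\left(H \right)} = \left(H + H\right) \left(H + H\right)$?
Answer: $- \frac{351389}{5} \approx -70278.0$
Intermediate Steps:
$Q{\left(H \right)} = - \frac{4 H^{2}}{5}$ ($Q{\left(H \right)} = - \frac{\left(H + H\right) \left(H + H\right)}{5} = - \frac{2 H 2 H}{5} = - \frac{4 H^{2}}{5}$)
$Q{\left(19 \right)} - 69989 = - \frac{4 \cdot 19^{2}}{5} - 69989 = \left(- \frac{4}{5}\right) 361 - 69989 = - \frac{1444}{5} - 69989 = - \frac{351389}{5}$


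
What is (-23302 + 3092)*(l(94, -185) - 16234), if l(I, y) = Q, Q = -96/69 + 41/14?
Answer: 52817349565/161 ≈ 3.2806e+8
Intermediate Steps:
Q = 495/322 (Q = -96*1/69 + 41*(1/14) = -32/23 + 41/14 = 495/322 ≈ 1.5373)
l(I, y) = 495/322
(-23302 + 3092)*(l(94, -185) - 16234) = (-23302 + 3092)*(495/322 - 16234) = -20210*(-5226853/322) = 52817349565/161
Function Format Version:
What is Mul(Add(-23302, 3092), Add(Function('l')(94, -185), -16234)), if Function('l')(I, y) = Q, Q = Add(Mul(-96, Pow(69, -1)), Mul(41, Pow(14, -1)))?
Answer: Rational(52817349565, 161) ≈ 3.2806e+8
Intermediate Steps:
Q = Rational(495, 322) (Q = Add(Mul(-96, Rational(1, 69)), Mul(41, Rational(1, 14))) = Add(Rational(-32, 23), Rational(41, 14)) = Rational(495, 322) ≈ 1.5373)
Function('l')(I, y) = Rational(495, 322)
Mul(Add(-23302, 3092), Add(Function('l')(94, -185), -16234)) = Mul(Add(-23302, 3092), Add(Rational(495, 322), -16234)) = Mul(-20210, Rational(-5226853, 322)) = Rational(52817349565, 161)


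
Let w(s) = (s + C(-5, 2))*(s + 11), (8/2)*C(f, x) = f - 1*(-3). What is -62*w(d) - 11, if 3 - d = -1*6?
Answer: -10551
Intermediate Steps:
C(f, x) = 3/4 + f/4 (C(f, x) = (f - 1*(-3))/4 = (f + 3)/4 = (3 + f)/4 = 3/4 + f/4)
d = 9 (d = 3 - (-1)*6 = 3 - 1*(-6) = 3 + 6 = 9)
w(s) = (11 + s)*(-1/2 + s) (w(s) = (s + (3/4 + (1/4)*(-5)))*(s + 11) = (s + (3/4 - 5/4))*(11 + s) = (s - 1/2)*(11 + s) = (-1/2 + s)*(11 + s) = (11 + s)*(-1/2 + s))
-62*w(d) - 11 = -62*(-11/2 + 9**2 + (21/2)*9) - 11 = -62*(-11/2 + 81 + 189/2) - 11 = -62*170 - 11 = -10540 - 11 = -10551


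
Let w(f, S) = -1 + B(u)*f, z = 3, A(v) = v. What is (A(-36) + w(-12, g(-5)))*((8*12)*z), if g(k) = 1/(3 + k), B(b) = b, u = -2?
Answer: -3744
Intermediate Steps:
w(f, S) = -1 - 2*f
(A(-36) + w(-12, g(-5)))*((8*12)*z) = (-36 + (-1 - 2*(-12)))*((8*12)*3) = (-36 + (-1 + 24))*(96*3) = (-36 + 23)*288 = -13*288 = -3744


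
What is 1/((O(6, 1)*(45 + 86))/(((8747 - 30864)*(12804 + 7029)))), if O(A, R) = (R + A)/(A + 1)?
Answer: -438646461/131 ≈ -3.3484e+6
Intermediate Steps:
O(A, R) = (A + R)/(1 + A)
1/((O(6, 1)*(45 + 86))/(((8747 - 30864)*(12804 + 7029)))) = 1/((((6 + 1)/(1 + 6))*(45 + 86))/(((8747 - 30864)*(12804 + 7029)))) = 1/(((7/7)*131)/((-22117*19833))) = 1/((((⅐)*7)*131)/(-438646461)) = 1/((1*131)*(-1/438646461)) = 1/(131*(-1/438646461)) = 1/(-131/438646461) = -438646461/131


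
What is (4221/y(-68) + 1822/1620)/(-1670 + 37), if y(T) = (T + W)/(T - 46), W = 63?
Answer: -77954339/1322730 ≈ -58.934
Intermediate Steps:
y(T) = (63 + T)/(-46 + T) (y(T) = (T + 63)/(T - 46) = (63 + T)/(-46 + T))
(4221/y(-68) + 1822/1620)/(-1670 + 37) = (4221/(((63 - 68)/(-46 - 68))) + 1822/1620)/(-1670 + 37) = (4221/((-5/(-114))) + 1822*(1/1620))/(-1633) = (4221/((-1/114*(-5))) + 911/810)*(-1/1633) = (4221/(5/114) + 911/810)*(-1/1633) = (4221*(114/5) + 911/810)*(-1/1633) = (481194/5 + 911/810)*(-1/1633) = (77954339/810)*(-1/1633) = -77954339/1322730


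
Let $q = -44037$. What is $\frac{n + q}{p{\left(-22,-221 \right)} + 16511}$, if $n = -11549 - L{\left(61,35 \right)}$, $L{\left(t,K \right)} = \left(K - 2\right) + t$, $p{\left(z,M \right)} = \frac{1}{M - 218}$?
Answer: $- \frac{3055440}{906041} \approx -3.3723$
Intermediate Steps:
$p{\left(z,M \right)} = \frac{1}{-218 + M}$
$L{\left(t,K \right)} = -2 + K + t$ ($L{\left(t,K \right)} = \left(-2 + K\right) + t = -2 + K + t$)
$n = -11643$ ($n = -11549 - \left(-2 + 35 + 61\right) = -11549 - 94 = -11643$)
$\frac{n + q}{p{\left(-22,-221 \right)} + 16511} = \frac{-11643 - 44037}{\frac{1}{-218 - 221} + 16511} = - \frac{55680}{\frac{1}{-439} + 16511} = - \frac{55680}{- \frac{1}{439} + 16511} = - \frac{55680}{\frac{7248328}{439}} = \left(-55680\right) \frac{439}{7248328} = - \frac{3055440}{906041}$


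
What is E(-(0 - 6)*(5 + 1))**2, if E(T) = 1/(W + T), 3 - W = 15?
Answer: 1/576 ≈ 0.0017361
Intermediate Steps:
W = -12 (W = 3 - 1*15 = 3 - 15 = -12)
E(T) = 1/(-12 + T)
E(-(0 - 6)*(5 + 1))**2 = (1/(-12 - (0 - 6)*(5 + 1)))**2 = (1/(-12 - (-6)*6))**2 = (1/(-12 - 1*(-36)))**2 = (1/(-12 + 36))**2 = (1/24)**2 = 1/576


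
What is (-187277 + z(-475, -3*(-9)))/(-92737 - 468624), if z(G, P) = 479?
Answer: 186798/561361 ≈ 0.33276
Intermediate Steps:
(-187277 + z(-475, -3*(-9)))/(-92737 - 468624) = (-187277 + 479)/(-92737 - 468624) = -186798/(-561361) = -186798*(-1/561361) = 186798/561361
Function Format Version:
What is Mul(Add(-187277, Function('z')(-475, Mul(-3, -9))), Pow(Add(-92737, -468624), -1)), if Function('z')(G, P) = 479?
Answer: Rational(186798, 561361) ≈ 0.33276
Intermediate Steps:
Mul(Add(-187277, Function('z')(-475, Mul(-3, -9))), Pow(Add(-92737, -468624), -1)) = Mul(Add(-187277, 479), Pow(Add(-92737, -468624), -1)) = Mul(-186798, Pow(-561361, -1)) = Mul(-186798, Rational(-1, 561361)) = Rational(186798, 561361)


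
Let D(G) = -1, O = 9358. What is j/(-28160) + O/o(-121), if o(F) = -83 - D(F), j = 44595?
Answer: -26717807/230912 ≈ -115.71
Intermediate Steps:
o(F) = -82 (o(F) = -83 - 1*(-1) = -83 + 1 = -82)
j/(-28160) + O/o(-121) = 44595/(-28160) + 9358/(-82) = 44595*(-1/28160) + 9358*(-1/82) = -8919/5632 - 4679/41 = -26717807/230912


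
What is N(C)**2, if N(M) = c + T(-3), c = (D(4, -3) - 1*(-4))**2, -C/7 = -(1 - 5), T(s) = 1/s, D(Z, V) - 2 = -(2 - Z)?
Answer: 36481/9 ≈ 4053.4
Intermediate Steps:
D(Z, V) = Z (D(Z, V) = 2 - (2 - Z) = 2 + (-2 + Z) = Z)
C = -28 (C = -(-7)*(1 - 5) = -(-7)*(-4) = -7*4 = -28)
c = 64 (c = (4 - 1*(-4))**2 = (4 + 4)**2 = 8**2 = 64)
N(M) = 191/3 (N(M) = 64 + 1/(-3) = 64 - 1/3 = 191/3)
N(C)**2 = (191/3)**2 = 36481/9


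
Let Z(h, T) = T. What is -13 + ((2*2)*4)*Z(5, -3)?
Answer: -61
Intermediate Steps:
-13 + ((2*2)*4)*Z(5, -3) = -13 + ((2*2)*4)*(-3) = -13 + (4*4)*(-3) = -13 + 16*(-3) = -13 - 48 = -61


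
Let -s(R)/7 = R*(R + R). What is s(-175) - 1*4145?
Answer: -432895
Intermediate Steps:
s(R) = -14*R² (s(R) = -7*R*(R + R) = -7*R*2*R = -14*R²)
s(-175) - 1*4145 = -14*(-175)² - 1*4145 = -14*30625 - 4145 = -428750 - 4145 = -432895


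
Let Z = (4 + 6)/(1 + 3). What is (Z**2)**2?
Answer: 625/16 ≈ 39.063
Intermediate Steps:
Z = 5/2 (Z = 10/4 = 10*(1/4) = 5/2 ≈ 2.5000)
(Z**2)**2 = ((5/2)**2)**2 = (25/4)**2 = 625/16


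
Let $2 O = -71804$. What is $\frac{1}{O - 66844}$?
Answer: $- \frac{1}{102746} \approx -9.7327 \cdot 10^{-6}$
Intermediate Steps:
$O = -35902$ ($O = \frac{1}{2} \left(-71804\right) = -35902$)
$\frac{1}{O - 66844} = \frac{1}{-35902 - 66844} = \frac{1}{-102746} = - \frac{1}{102746}$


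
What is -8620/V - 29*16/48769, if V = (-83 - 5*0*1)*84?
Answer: 14898349/12143481 ≈ 1.2269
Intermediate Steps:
V = -6972 (V = (-83 + 0*1)*84 = (-83 + 0)*84 = -83*84 = -6972)
-8620/V - 29*16/48769 = -8620/(-6972) - 29*16/48769 = -8620*(-1/6972) - 464*1/48769 = 2155/1743 - 464/48769 = 14898349/12143481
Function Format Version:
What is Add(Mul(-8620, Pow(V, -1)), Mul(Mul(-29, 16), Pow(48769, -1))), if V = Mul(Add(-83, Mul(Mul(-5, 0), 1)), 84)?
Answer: Rational(14898349, 12143481) ≈ 1.2269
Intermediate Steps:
V = -6972 (V = Mul(Add(-83, Mul(0, 1)), 84) = Mul(Add(-83, 0), 84) = Mul(-83, 84) = -6972)
Add(Mul(-8620, Pow(V, -1)), Mul(Mul(-29, 16), Pow(48769, -1))) = Add(Mul(-8620, Pow(-6972, -1)), Mul(Mul(-29, 16), Pow(48769, -1))) = Add(Mul(-8620, Rational(-1, 6972)), Mul(-464, Rational(1, 48769))) = Add(Rational(2155, 1743), Rational(-464, 48769)) = Rational(14898349, 12143481)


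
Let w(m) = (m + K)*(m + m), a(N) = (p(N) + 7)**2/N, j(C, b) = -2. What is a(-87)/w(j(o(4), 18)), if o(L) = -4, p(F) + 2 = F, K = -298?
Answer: -1681/26100 ≈ -0.064406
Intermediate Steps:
p(F) = -2 + F
a(N) = (5 + N)**2/N (a(N) = ((-2 + N) + 7)**2/N = (5 + N)**2/N)
w(m) = 2*m*(-298 + m) (w(m) = (m - 298)*(m + m) = (-298 + m)*(2*m) = 2*m*(-298 + m))
a(-87)/w(j(o(4), 18)) = ((5 - 87)**2/(-87))/((2*(-2)*(-298 - 2))) = (-1/87*(-82)**2)/((2*(-2)*(-300))) = -1/87*6724/1200 = -6724/87*1/1200 = -1681/26100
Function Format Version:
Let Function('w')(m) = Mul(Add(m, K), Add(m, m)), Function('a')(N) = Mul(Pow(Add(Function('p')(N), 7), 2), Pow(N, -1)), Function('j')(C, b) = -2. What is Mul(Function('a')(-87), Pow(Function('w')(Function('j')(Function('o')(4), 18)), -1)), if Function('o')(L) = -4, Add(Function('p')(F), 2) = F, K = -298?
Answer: Rational(-1681, 26100) ≈ -0.064406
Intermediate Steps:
Function('p')(F) = Add(-2, F)
Function('a')(N) = Mul(Pow(N, -1), Pow(Add(5, N), 2)) (Function('a')(N) = Mul(Pow(Add(Add(-2, N), 7), 2), Pow(N, -1)) = Mul(Pow(Add(5, N), 2), Pow(N, -1)) = Mul(Pow(N, -1), Pow(Add(5, N), 2)))
Function('w')(m) = Mul(2, m, Add(-298, m)) (Function('w')(m) = Mul(Add(m, -298), Add(m, m)) = Mul(Add(-298, m), Mul(2, m)) = Mul(2, m, Add(-298, m)))
Mul(Function('a')(-87), Pow(Function('w')(Function('j')(Function('o')(4), 18)), -1)) = Mul(Mul(Pow(-87, -1), Pow(Add(5, -87), 2)), Pow(Mul(2, -2, Add(-298, -2)), -1)) = Mul(Mul(Rational(-1, 87), Pow(-82, 2)), Pow(Mul(2, -2, -300), -1)) = Mul(Mul(Rational(-1, 87), 6724), Pow(1200, -1)) = Mul(Rational(-6724, 87), Rational(1, 1200)) = Rational(-1681, 26100)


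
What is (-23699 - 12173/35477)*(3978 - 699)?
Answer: -2756922853284/35477 ≈ -7.7710e+7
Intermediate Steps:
(-23699 - 12173/35477)*(3978 - 699) = (-23699 - 12173*1/35477)*3279 = (-23699 - 12173/35477)*3279 = -840781596/35477*3279 = -2756922853284/35477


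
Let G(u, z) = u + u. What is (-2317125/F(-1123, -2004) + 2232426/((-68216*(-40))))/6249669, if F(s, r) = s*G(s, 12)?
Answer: -57653801841/3584359156618593440 ≈ -1.6085e-8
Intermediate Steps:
G(u, z) = 2*u
F(s, r) = 2*s² (F(s, r) = s*(2*s) = 2*s²)
(-2317125/F(-1123, -2004) + 2232426/((-68216*(-40))))/6249669 = (-2317125/(2*(-1123)²) + 2232426/((-68216*(-40))))/6249669 = (-2317125/(2*1261129) + 2232426/2728640)*(1/6249669) = (-2317125/2522258 + 2232426*(1/2728640))*(1/6249669) = (-2317125*1/2522258 + 1116213/1364320)*(1/6249669) = (-2317125/2522258 + 1116213/1364320)*(1/6249669) = -172961405523/1720583517280*1/6249669 = -57653801841/3584359156618593440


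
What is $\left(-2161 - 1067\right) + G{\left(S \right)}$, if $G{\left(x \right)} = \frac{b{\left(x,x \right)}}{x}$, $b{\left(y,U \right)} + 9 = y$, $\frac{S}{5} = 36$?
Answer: $- \frac{64541}{20} \approx -3227.1$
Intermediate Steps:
$S = 180$ ($S = 5 \cdot 36 = 180$)
$b{\left(y,U \right)} = -9 + y$
$G{\left(x \right)} = \frac{-9 + x}{x}$
$\left(-2161 - 1067\right) + G{\left(S \right)} = \left(-2161 - 1067\right) + \frac{-9 + 180}{180} = -3228 + \frac{1}{180} \cdot 171 = -3228 + \frac{19}{20} = - \frac{64541}{20}$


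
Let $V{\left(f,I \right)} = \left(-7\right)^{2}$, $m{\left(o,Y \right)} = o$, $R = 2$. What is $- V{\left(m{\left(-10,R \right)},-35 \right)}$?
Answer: $-49$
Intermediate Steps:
$V{\left(f,I \right)} = 49$
$- V{\left(m{\left(-10,R \right)},-35 \right)} = \left(-1\right) 49 = -49$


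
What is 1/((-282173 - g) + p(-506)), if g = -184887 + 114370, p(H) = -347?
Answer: -1/212003 ≈ -4.7169e-6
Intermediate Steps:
g = -70517
1/((-282173 - g) + p(-506)) = 1/((-282173 - 1*(-70517)) - 347) = 1/((-282173 + 70517) - 347) = 1/(-211656 - 347) = 1/(-212003) = -1/212003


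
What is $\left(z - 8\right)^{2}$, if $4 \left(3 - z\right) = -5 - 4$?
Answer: $\frac{121}{16} \approx 7.5625$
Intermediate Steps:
$z = \frac{21}{4}$ ($z = 3 - \frac{-5 - 4}{4} = 3 - - \frac{9}{4} = 3 + \frac{9}{4} = \frac{21}{4} \approx 5.25$)
$\left(z - 8\right)^{2} = \left(\frac{21}{4} - 8\right)^{2} = \left(- \frac{11}{4}\right)^{2} = \frac{121}{16}$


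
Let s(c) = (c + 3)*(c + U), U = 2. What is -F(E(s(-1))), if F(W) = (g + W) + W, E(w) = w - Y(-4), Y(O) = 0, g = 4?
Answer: -8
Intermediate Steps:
s(c) = (2 + c)*(3 + c) (s(c) = (c + 3)*(c + 2) = (3 + c)*(2 + c) = (2 + c)*(3 + c))
E(w) = w (E(w) = w - 1*0 = w + 0 = w)
F(W) = 4 + 2*W (F(W) = (4 + W) + W = 4 + 2*W)
-F(E(s(-1))) = -(4 + 2*(6 + (-1)**2 + 5*(-1))) = -(4 + 2*(6 + 1 - 5)) = -(4 + 2*2) = -(4 + 4) = -1*8 = -8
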